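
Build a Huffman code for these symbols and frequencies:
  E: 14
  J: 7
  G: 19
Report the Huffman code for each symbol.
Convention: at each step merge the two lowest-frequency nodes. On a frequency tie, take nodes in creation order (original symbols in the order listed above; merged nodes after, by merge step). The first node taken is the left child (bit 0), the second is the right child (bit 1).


Huffman tree construction:
Step 1: Merge J(7) + E(14) = 21
Step 2: Merge G(19) + (J+E)(21) = 40
Read each symbol's code off the tree from the root (left child = 0, right child = 1).

Codes:
  E: 11 (length 2)
  J: 10 (length 2)
  G: 0 (length 1)
Average code length: 61/40 = 1.5250 bits/symbol


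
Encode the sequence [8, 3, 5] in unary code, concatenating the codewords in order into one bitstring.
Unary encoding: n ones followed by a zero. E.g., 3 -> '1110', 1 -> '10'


Encode each number as n ones followed by a terminating 0:
  8 -> 111111110 (9 bits)
  3 -> 1110 (4 bits)
  5 -> 111110 (6 bits)
Total length = 9 + 4 + 6 = 19 bits.

Unary([8, 3, 5]) = 1111111101110111110 (19 bits)


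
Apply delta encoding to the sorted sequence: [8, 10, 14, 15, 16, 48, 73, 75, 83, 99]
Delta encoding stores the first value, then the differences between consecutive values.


First value: 8
Deltas:
  10 - 8 = 2
  14 - 10 = 4
  15 - 14 = 1
  16 - 15 = 1
  48 - 16 = 32
  73 - 48 = 25
  75 - 73 = 2
  83 - 75 = 8
  99 - 83 = 16


Delta encoded: [8, 2, 4, 1, 1, 32, 25, 2, 8, 16]


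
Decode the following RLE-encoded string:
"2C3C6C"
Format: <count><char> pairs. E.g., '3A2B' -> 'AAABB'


Expanding each <count><char> pair:
  2C -> 'CC'
  3C -> 'CCC'
  6C -> 'CCCCCC'

Decoded = CCCCCCCCCCC


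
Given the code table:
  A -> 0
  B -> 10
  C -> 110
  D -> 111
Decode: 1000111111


Decoding:
10 -> B
0 -> A
0 -> A
111 -> D
111 -> D


Result: BAADD


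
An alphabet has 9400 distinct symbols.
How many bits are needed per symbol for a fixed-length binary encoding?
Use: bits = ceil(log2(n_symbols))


log2(9400) = 13.1984
Bracket: 2^13 = 8192 < 9400 <= 2^14 = 16384
So ceil(log2(9400)) = 14

bits = ceil(log2(9400)) = ceil(13.1984) = 14 bits


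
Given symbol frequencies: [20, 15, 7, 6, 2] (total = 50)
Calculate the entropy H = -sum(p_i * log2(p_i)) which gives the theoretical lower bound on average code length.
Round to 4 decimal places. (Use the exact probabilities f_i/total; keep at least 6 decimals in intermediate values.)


Per-symbol terms -p_i * log2(p_i) with p_i = f_i/50:
  p = 20/50 = 0.400000: log2(p) = -1.321928, -p*log2(p) = 0.528771
  p = 15/50 = 0.300000: log2(p) = -1.736966, -p*log2(p) = 0.521090
  p = 7/50 = 0.140000: log2(p) = -2.836501, -p*log2(p) = 0.397110
  p = 6/50 = 0.120000: log2(p) = -3.058894, -p*log2(p) = 0.367067
  p = 2/50 = 0.040000: log2(p) = -4.643856, -p*log2(p) = 0.185754
H = 0.528771 + 0.521090 + 0.397110 + 0.367067 + 0.185754 = 1.999792

H = 1.9998 bits/symbol


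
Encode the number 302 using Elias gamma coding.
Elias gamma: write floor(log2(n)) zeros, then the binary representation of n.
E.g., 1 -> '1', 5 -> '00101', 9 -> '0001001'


num_bits = floor(log2(302)) + 1 = 9
leading_zeros = num_bits - 1 = 8
binary(302) = 100101110

Elias gamma(302) = '00000000' + '100101110' = 00000000100101110 (17 bits)


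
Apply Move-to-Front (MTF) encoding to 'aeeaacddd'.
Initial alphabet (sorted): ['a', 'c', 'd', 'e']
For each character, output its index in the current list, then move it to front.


MTF encoding:
'a': index 0 in ['a', 'c', 'd', 'e'] -> ['a', 'c', 'd', 'e']
'e': index 3 in ['a', 'c', 'd', 'e'] -> ['e', 'a', 'c', 'd']
'e': index 0 in ['e', 'a', 'c', 'd'] -> ['e', 'a', 'c', 'd']
'a': index 1 in ['e', 'a', 'c', 'd'] -> ['a', 'e', 'c', 'd']
'a': index 0 in ['a', 'e', 'c', 'd'] -> ['a', 'e', 'c', 'd']
'c': index 2 in ['a', 'e', 'c', 'd'] -> ['c', 'a', 'e', 'd']
'd': index 3 in ['c', 'a', 'e', 'd'] -> ['d', 'c', 'a', 'e']
'd': index 0 in ['d', 'c', 'a', 'e'] -> ['d', 'c', 'a', 'e']
'd': index 0 in ['d', 'c', 'a', 'e'] -> ['d', 'c', 'a', 'e']


Output: [0, 3, 0, 1, 0, 2, 3, 0, 0]


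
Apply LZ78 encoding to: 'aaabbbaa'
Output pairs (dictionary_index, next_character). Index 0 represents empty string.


LZ78 encoding steps:
Dictionary: {0: ''}
Step 1: w='' (idx 0), next='a' -> output (0, 'a'), add 'a' as idx 1
Step 2: w='a' (idx 1), next='a' -> output (1, 'a'), add 'aa' as idx 2
Step 3: w='' (idx 0), next='b' -> output (0, 'b'), add 'b' as idx 3
Step 4: w='b' (idx 3), next='b' -> output (3, 'b'), add 'bb' as idx 4
Step 5: w='aa' (idx 2), end of input -> output (2, '')


Encoded: [(0, 'a'), (1, 'a'), (0, 'b'), (3, 'b'), (2, '')]


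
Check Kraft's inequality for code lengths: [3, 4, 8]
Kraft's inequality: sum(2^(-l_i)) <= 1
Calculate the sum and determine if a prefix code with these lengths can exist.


Sum = 2^(-3) + 2^(-4) + 2^(-8)
    = 0.125 + 0.0625 + 0.00390625
    = 49/256 = 0.19140625
Since 0.19140625 <= 1, Kraft's inequality IS satisfied.
A prefix code with these lengths CAN exist.

Kraft sum = 0.19140625. Satisfied.


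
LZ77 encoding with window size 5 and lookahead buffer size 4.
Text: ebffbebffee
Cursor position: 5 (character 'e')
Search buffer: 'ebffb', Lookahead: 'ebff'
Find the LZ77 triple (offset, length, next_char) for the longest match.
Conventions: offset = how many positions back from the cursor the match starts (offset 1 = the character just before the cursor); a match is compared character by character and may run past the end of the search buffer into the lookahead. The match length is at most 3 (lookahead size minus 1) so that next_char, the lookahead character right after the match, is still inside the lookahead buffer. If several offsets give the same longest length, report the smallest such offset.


Try each offset into the search buffer:
  offset=1 (pos 4, char 'b'): match length 0
  offset=2 (pos 3, char 'f'): match length 0
  offset=3 (pos 2, char 'f'): match length 0
  offset=4 (pos 1, char 'b'): match length 0
  offset=5 (pos 0, char 'e'): match length 3
Longest match has length 3 at offset 5.
next_char = character at position 5 + 3 = 8 -> 'f'

Best match: offset=5, length=3 (matching 'ebf' starting at position 0)
LZ77 triple: (5, 3, 'f')


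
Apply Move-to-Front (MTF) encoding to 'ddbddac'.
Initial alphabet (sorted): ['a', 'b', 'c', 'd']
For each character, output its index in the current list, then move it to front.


MTF encoding:
'd': index 3 in ['a', 'b', 'c', 'd'] -> ['d', 'a', 'b', 'c']
'd': index 0 in ['d', 'a', 'b', 'c'] -> ['d', 'a', 'b', 'c']
'b': index 2 in ['d', 'a', 'b', 'c'] -> ['b', 'd', 'a', 'c']
'd': index 1 in ['b', 'd', 'a', 'c'] -> ['d', 'b', 'a', 'c']
'd': index 0 in ['d', 'b', 'a', 'c'] -> ['d', 'b', 'a', 'c']
'a': index 2 in ['d', 'b', 'a', 'c'] -> ['a', 'd', 'b', 'c']
'c': index 3 in ['a', 'd', 'b', 'c'] -> ['c', 'a', 'd', 'b']


Output: [3, 0, 2, 1, 0, 2, 3]


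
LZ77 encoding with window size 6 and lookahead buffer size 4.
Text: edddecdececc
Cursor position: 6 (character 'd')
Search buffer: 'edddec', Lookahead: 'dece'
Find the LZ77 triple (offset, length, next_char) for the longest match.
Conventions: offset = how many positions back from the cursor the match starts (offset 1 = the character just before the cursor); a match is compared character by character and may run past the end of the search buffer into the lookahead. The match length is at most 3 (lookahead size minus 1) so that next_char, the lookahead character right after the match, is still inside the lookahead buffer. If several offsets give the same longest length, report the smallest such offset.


Try each offset into the search buffer:
  offset=1 (pos 5, char 'c'): match length 0
  offset=2 (pos 4, char 'e'): match length 0
  offset=3 (pos 3, char 'd'): match length 3
  offset=4 (pos 2, char 'd'): match length 1
  offset=5 (pos 1, char 'd'): match length 1
  offset=6 (pos 0, char 'e'): match length 0
Longest match has length 3 at offset 3.
next_char = character at position 6 + 3 = 9 -> 'e'

Best match: offset=3, length=3 (matching 'dec' starting at position 3)
LZ77 triple: (3, 3, 'e')


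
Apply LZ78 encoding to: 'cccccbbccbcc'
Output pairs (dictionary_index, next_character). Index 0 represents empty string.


LZ78 encoding steps:
Dictionary: {0: ''}
Step 1: w='' (idx 0), next='c' -> output (0, 'c'), add 'c' as idx 1
Step 2: w='c' (idx 1), next='c' -> output (1, 'c'), add 'cc' as idx 2
Step 3: w='cc' (idx 2), next='b' -> output (2, 'b'), add 'ccb' as idx 3
Step 4: w='' (idx 0), next='b' -> output (0, 'b'), add 'b' as idx 4
Step 5: w='ccb' (idx 3), next='c' -> output (3, 'c'), add 'ccbc' as idx 5
Step 6: w='c' (idx 1), end of input -> output (1, '')


Encoded: [(0, 'c'), (1, 'c'), (2, 'b'), (0, 'b'), (3, 'c'), (1, '')]


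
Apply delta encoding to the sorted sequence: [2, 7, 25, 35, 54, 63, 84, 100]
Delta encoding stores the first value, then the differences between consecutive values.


First value: 2
Deltas:
  7 - 2 = 5
  25 - 7 = 18
  35 - 25 = 10
  54 - 35 = 19
  63 - 54 = 9
  84 - 63 = 21
  100 - 84 = 16


Delta encoded: [2, 5, 18, 10, 19, 9, 21, 16]


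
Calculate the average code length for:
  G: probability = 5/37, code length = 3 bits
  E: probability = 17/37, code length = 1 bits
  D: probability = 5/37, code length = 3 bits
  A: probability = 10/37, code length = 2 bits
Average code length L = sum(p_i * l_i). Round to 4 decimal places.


Weighted contributions p_i * l_i:
  G: (5/37) * 3 = 15/37
  E: (17/37) * 1 = 17/37
  D: (5/37) * 3 = 15/37
  A: (10/37) * 2 = 20/37
Sum = (15 + 17 + 15 + 20)/37 = 67/37

L = 67/37 = 1.8108 bits/symbol


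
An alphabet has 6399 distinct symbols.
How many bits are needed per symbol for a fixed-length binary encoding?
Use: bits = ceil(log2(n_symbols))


log2(6399) = 12.6436
Bracket: 2^12 = 4096 < 6399 <= 2^13 = 8192
So ceil(log2(6399)) = 13

bits = ceil(log2(6399)) = ceil(12.6436) = 13 bits


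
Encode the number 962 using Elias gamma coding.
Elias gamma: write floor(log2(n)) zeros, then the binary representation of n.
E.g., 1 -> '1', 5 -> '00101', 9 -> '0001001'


num_bits = floor(log2(962)) + 1 = 10
leading_zeros = num_bits - 1 = 9
binary(962) = 1111000010

Elias gamma(962) = '000000000' + '1111000010' = 0000000001111000010 (19 bits)


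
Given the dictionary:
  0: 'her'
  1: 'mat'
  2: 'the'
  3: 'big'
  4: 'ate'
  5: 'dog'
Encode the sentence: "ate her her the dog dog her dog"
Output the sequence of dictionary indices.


Look up each word in the dictionary:
  'ate' -> 4
  'her' -> 0
  'her' -> 0
  'the' -> 2
  'dog' -> 5
  'dog' -> 5
  'her' -> 0
  'dog' -> 5

Encoded: [4, 0, 0, 2, 5, 5, 0, 5]


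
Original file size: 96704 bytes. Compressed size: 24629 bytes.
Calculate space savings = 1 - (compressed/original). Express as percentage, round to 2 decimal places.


ratio = compressed/original = 24629/96704 = 0.254684
savings = 1 - ratio = 1 - 0.254684 = 0.745316
as a percentage: 0.745316 * 100 = 74.53%

Space savings = 1 - 24629/96704 = 74.53%


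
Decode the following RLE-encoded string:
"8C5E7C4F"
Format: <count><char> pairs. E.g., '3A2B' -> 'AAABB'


Expanding each <count><char> pair:
  8C -> 'CCCCCCCC'
  5E -> 'EEEEE'
  7C -> 'CCCCCCC'
  4F -> 'FFFF'

Decoded = CCCCCCCCEEEEECCCCCCCFFFF


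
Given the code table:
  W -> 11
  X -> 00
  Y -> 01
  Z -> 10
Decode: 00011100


Decoding:
00 -> X
01 -> Y
11 -> W
00 -> X


Result: XYWX


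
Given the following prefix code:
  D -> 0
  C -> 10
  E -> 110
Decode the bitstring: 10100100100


Decoding step by step:
Bits 10 -> C
Bits 10 -> C
Bits 0 -> D
Bits 10 -> C
Bits 0 -> D
Bits 10 -> C
Bits 0 -> D


Decoded message: CCDCDCD


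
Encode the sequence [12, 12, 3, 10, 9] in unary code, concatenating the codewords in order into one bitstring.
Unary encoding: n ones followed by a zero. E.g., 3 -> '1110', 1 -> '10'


Encode each number as n ones followed by a terminating 0:
  12 -> 1111111111110 (13 bits)
  12 -> 1111111111110 (13 bits)
  3 -> 1110 (4 bits)
  10 -> 11111111110 (11 bits)
  9 -> 1111111110 (10 bits)
Total length = 13 + 13 + 4 + 11 + 10 = 51 bits.

Unary([12, 12, 3, 10, 9]) = 111111111111011111111111101110111111111101111111110 (51 bits)


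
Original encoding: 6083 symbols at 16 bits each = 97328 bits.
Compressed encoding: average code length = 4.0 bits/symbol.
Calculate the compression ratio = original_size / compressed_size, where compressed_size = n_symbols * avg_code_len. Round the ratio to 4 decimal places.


original_size = n_symbols * orig_bits = 6083 * 16 = 97328 bits
compressed_size = n_symbols * avg_code_len = 6083 * 4.0 = 24332.0 bits
ratio = original_size / compressed_size = 97328 / 24332.0 = 4.0

Compression ratio = 4.0


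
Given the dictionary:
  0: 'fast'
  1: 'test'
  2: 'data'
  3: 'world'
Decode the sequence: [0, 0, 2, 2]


Look up each index in the dictionary:
  0 -> 'fast'
  0 -> 'fast'
  2 -> 'data'
  2 -> 'data'

Decoded: "fast fast data data"


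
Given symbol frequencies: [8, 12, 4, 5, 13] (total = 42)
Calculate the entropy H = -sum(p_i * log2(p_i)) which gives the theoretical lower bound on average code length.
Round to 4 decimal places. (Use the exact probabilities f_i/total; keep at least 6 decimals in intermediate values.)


Per-symbol terms -p_i * log2(p_i) with p_i = f_i/42:
  p = 8/42 = 0.190476: log2(p) = -2.392317, -p*log2(p) = 0.455680
  p = 12/42 = 0.285714: log2(p) = -1.807355, -p*log2(p) = 0.516387
  p = 4/42 = 0.095238: log2(p) = -3.392317, -p*log2(p) = 0.323078
  p = 5/42 = 0.119048: log2(p) = -3.070389, -p*log2(p) = 0.365523
  p = 13/42 = 0.309524: log2(p) = -1.691878, -p*log2(p) = 0.523676
H = 0.455680 + 0.516387 + 0.323078 + 0.365523 + 0.523676 = 2.184344

H = 2.1843 bits/symbol


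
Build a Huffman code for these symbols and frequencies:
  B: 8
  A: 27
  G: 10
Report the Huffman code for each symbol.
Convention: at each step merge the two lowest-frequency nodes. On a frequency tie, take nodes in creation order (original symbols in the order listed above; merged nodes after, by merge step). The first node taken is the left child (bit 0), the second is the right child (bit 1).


Huffman tree construction:
Step 1: Merge B(8) + G(10) = 18
Step 2: Merge (B+G)(18) + A(27) = 45
Read each symbol's code off the tree from the root (left child = 0, right child = 1).

Codes:
  B: 00 (length 2)
  A: 1 (length 1)
  G: 01 (length 2)
Average code length: 63/45 = 1.4000 bits/symbol


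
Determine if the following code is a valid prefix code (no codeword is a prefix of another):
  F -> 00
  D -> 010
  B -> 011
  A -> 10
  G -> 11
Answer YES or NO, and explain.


Checking each pair (does one codeword prefix another?):
  F='00' vs D='010': no prefix
  F='00' vs B='011': no prefix
  F='00' vs A='10': no prefix
  F='00' vs G='11': no prefix
  D='010' vs F='00': no prefix
  D='010' vs B='011': no prefix
  D='010' vs A='10': no prefix
  D='010' vs G='11': no prefix
  B='011' vs F='00': no prefix
  B='011' vs D='010': no prefix
  B='011' vs A='10': no prefix
  B='011' vs G='11': no prefix
  A='10' vs F='00': no prefix
  A='10' vs D='010': no prefix
  A='10' vs B='011': no prefix
  A='10' vs G='11': no prefix
  G='11' vs F='00': no prefix
  G='11' vs D='010': no prefix
  G='11' vs B='011': no prefix
  G='11' vs A='10': no prefix
No violation found over all pairs.

YES -- this is a valid prefix code. No codeword is a prefix of any other codeword.


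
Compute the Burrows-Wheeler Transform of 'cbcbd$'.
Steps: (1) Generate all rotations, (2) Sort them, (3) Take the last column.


Rotations (sorted):
  0: $cbcbd -> last char: d
  1: bcbd$c -> last char: c
  2: bd$cbc -> last char: c
  3: cbcbd$ -> last char: $
  4: cbd$cb -> last char: b
  5: d$cbcb -> last char: b


BWT = dcc$bb


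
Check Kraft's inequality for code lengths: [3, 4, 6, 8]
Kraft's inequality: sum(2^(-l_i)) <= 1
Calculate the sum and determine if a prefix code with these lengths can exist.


Sum = 2^(-3) + 2^(-4) + 2^(-6) + 2^(-8)
    = 0.125 + 0.0625 + 0.015625 + 0.00390625
    = 53/256 = 0.20703125
Since 0.20703125 <= 1, Kraft's inequality IS satisfied.
A prefix code with these lengths CAN exist.

Kraft sum = 0.20703125. Satisfied.


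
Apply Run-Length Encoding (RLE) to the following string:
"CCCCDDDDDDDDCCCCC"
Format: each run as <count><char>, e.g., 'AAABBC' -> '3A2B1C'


Scanning runs left to right:
  i=0: run of 'C' x 4 -> '4C'
  i=4: run of 'D' x 8 -> '8D'
  i=12: run of 'C' x 5 -> '5C'

RLE = 4C8D5C


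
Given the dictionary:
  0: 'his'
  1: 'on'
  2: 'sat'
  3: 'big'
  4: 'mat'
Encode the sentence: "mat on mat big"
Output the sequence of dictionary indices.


Look up each word in the dictionary:
  'mat' -> 4
  'on' -> 1
  'mat' -> 4
  'big' -> 3

Encoded: [4, 1, 4, 3]


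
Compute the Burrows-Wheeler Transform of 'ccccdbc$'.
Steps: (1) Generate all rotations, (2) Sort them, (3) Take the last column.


Rotations (sorted):
  0: $ccccdbc -> last char: c
  1: bc$ccccd -> last char: d
  2: c$ccccdb -> last char: b
  3: ccccdbc$ -> last char: $
  4: cccdbc$c -> last char: c
  5: ccdbc$cc -> last char: c
  6: cdbc$ccc -> last char: c
  7: dbc$cccc -> last char: c


BWT = cdb$cccc


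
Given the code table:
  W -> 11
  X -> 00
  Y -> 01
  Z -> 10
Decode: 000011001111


Decoding:
00 -> X
00 -> X
11 -> W
00 -> X
11 -> W
11 -> W


Result: XXWXWW


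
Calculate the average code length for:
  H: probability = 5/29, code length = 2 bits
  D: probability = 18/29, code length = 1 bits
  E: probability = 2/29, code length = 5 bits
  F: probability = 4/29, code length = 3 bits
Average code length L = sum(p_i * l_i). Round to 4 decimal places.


Weighted contributions p_i * l_i:
  H: (5/29) * 2 = 10/29
  D: (18/29) * 1 = 18/29
  E: (2/29) * 5 = 10/29
  F: (4/29) * 3 = 12/29
Sum = (10 + 18 + 10 + 12)/29 = 50/29

L = 50/29 = 1.7241 bits/symbol


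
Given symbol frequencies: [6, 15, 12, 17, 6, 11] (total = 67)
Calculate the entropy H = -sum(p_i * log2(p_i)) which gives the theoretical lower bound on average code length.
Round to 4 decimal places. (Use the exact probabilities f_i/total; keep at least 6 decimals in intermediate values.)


Per-symbol terms -p_i * log2(p_i) with p_i = f_i/67:
  p = 6/67 = 0.089552: log2(p) = -3.481127, -p*log2(p) = 0.311743
  p = 15/67 = 0.223881: log2(p) = -2.159199, -p*log2(p) = 0.483403
  p = 12/67 = 0.179104: log2(p) = -2.481127, -p*log2(p) = 0.444381
  p = 17/67 = 0.253731: log2(p) = -1.978626, -p*log2(p) = 0.502040
  p = 6/67 = 0.089552: log2(p) = -3.481127, -p*log2(p) = 0.311743
  p = 11/67 = 0.164179: log2(p) = -2.606658, -p*log2(p) = 0.427959
H = 0.311743 + 0.483403 + 0.444381 + 0.502040 + 0.311743 + 0.427959 = 2.481269

H = 2.4813 bits/symbol


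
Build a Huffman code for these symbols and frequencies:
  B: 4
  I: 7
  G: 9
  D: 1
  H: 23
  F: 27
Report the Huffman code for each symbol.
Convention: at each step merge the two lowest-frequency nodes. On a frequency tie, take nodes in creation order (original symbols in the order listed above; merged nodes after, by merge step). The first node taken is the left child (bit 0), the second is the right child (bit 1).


Huffman tree construction:
Step 1: Merge D(1) + B(4) = 5
Step 2: Merge (D+B)(5) + I(7) = 12
Step 3: Merge G(9) + ((D+B)+I)(12) = 21
Step 4: Merge (G+((D+B)+I))(21) + H(23) = 44
Step 5: Merge F(27) + ((G+((D+B)+I))+H)(44) = 71
Read each symbol's code off the tree from the root (left child = 0, right child = 1).

Codes:
  B: 10101 (length 5)
  I: 1011 (length 4)
  G: 100 (length 3)
  D: 10100 (length 5)
  H: 11 (length 2)
  F: 0 (length 1)
Average code length: 153/71 = 2.1549 bits/symbol


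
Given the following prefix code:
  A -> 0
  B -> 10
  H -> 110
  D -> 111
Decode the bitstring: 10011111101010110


Decoding step by step:
Bits 10 -> B
Bits 0 -> A
Bits 111 -> D
Bits 111 -> D
Bits 0 -> A
Bits 10 -> B
Bits 10 -> B
Bits 110 -> H


Decoded message: BADDABBH


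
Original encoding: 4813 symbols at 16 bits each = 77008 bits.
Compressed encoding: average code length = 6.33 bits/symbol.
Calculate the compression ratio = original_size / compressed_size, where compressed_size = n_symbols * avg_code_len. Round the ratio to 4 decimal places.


original_size = n_symbols * orig_bits = 4813 * 16 = 77008 bits
compressed_size = n_symbols * avg_code_len = 4813 * 6.33 = 30466.29 bits
ratio = original_size / compressed_size = 77008 / 30466.29 = 2.5276

Compression ratio = 2.5276


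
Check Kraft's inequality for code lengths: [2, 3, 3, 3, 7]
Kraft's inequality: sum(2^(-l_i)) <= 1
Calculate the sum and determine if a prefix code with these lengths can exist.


Sum = 2^(-2) + 2^(-3) + 2^(-3) + 2^(-3) + 2^(-7)
    = 0.25 + 0.125 + 0.125 + 0.125 + 0.0078125
    = 81/128 = 0.6328125
Since 0.6328125 <= 1, Kraft's inequality IS satisfied.
A prefix code with these lengths CAN exist.

Kraft sum = 0.6328125. Satisfied.


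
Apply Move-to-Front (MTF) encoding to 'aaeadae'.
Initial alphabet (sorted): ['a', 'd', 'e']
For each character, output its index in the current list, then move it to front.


MTF encoding:
'a': index 0 in ['a', 'd', 'e'] -> ['a', 'd', 'e']
'a': index 0 in ['a', 'd', 'e'] -> ['a', 'd', 'e']
'e': index 2 in ['a', 'd', 'e'] -> ['e', 'a', 'd']
'a': index 1 in ['e', 'a', 'd'] -> ['a', 'e', 'd']
'd': index 2 in ['a', 'e', 'd'] -> ['d', 'a', 'e']
'a': index 1 in ['d', 'a', 'e'] -> ['a', 'd', 'e']
'e': index 2 in ['a', 'd', 'e'] -> ['e', 'a', 'd']


Output: [0, 0, 2, 1, 2, 1, 2]


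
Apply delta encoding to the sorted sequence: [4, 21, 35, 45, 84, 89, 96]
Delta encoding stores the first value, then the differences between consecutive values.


First value: 4
Deltas:
  21 - 4 = 17
  35 - 21 = 14
  45 - 35 = 10
  84 - 45 = 39
  89 - 84 = 5
  96 - 89 = 7


Delta encoded: [4, 17, 14, 10, 39, 5, 7]


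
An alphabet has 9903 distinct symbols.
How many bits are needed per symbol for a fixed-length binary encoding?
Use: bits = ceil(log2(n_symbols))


log2(9903) = 13.2736
Bracket: 2^13 = 8192 < 9903 <= 2^14 = 16384
So ceil(log2(9903)) = 14

bits = ceil(log2(9903)) = ceil(13.2736) = 14 bits


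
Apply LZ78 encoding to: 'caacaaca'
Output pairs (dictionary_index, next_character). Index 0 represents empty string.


LZ78 encoding steps:
Dictionary: {0: ''}
Step 1: w='' (idx 0), next='c' -> output (0, 'c'), add 'c' as idx 1
Step 2: w='' (idx 0), next='a' -> output (0, 'a'), add 'a' as idx 2
Step 3: w='a' (idx 2), next='c' -> output (2, 'c'), add 'ac' as idx 3
Step 4: w='a' (idx 2), next='a' -> output (2, 'a'), add 'aa' as idx 4
Step 5: w='c' (idx 1), next='a' -> output (1, 'a'), add 'ca' as idx 5


Encoded: [(0, 'c'), (0, 'a'), (2, 'c'), (2, 'a'), (1, 'a')]


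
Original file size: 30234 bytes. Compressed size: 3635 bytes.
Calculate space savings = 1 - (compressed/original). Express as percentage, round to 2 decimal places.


ratio = compressed/original = 3635/30234 = 0.120229
savings = 1 - ratio = 1 - 0.120229 = 0.879771
as a percentage: 0.879771 * 100 = 87.98%

Space savings = 1 - 3635/30234 = 87.98%


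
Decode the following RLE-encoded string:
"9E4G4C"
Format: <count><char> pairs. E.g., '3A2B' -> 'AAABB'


Expanding each <count><char> pair:
  9E -> 'EEEEEEEEE'
  4G -> 'GGGG'
  4C -> 'CCCC'

Decoded = EEEEEEEEEGGGGCCCC


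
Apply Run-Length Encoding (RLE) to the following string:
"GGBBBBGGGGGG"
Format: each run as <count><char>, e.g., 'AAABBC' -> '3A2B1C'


Scanning runs left to right:
  i=0: run of 'G' x 2 -> '2G'
  i=2: run of 'B' x 4 -> '4B'
  i=6: run of 'G' x 6 -> '6G'

RLE = 2G4B6G


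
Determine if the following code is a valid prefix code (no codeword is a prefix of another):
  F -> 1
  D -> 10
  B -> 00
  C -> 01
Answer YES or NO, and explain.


Checking each pair (does one codeword prefix another?):
  F='1' vs D='10': prefix -- VIOLATION

NO -- this is NOT a valid prefix code. F (1) is a prefix of D (10).


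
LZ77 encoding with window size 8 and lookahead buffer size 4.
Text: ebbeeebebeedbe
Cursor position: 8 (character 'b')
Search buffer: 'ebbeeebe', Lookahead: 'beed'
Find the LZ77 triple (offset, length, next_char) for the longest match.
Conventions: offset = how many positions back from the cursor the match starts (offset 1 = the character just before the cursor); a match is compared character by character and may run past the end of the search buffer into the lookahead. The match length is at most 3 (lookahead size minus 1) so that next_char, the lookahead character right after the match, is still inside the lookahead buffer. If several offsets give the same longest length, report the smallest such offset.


Try each offset into the search buffer:
  offset=1 (pos 7, char 'e'): match length 0
  offset=2 (pos 6, char 'b'): match length 2
  offset=3 (pos 5, char 'e'): match length 0
  offset=4 (pos 4, char 'e'): match length 0
  offset=5 (pos 3, char 'e'): match length 0
  offset=6 (pos 2, char 'b'): match length 3
  offset=7 (pos 1, char 'b'): match length 1
  offset=8 (pos 0, char 'e'): match length 0
Longest match has length 3 at offset 6.
next_char = character at position 8 + 3 = 11 -> 'd'

Best match: offset=6, length=3 (matching 'bee' starting at position 2)
LZ77 triple: (6, 3, 'd')


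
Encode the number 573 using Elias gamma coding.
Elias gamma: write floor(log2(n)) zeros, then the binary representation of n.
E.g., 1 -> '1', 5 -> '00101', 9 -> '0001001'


num_bits = floor(log2(573)) + 1 = 10
leading_zeros = num_bits - 1 = 9
binary(573) = 1000111101

Elias gamma(573) = '000000000' + '1000111101' = 0000000001000111101 (19 bits)


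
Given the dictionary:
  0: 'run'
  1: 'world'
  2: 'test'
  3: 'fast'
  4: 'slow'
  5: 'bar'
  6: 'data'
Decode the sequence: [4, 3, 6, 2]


Look up each index in the dictionary:
  4 -> 'slow'
  3 -> 'fast'
  6 -> 'data'
  2 -> 'test'

Decoded: "slow fast data test"


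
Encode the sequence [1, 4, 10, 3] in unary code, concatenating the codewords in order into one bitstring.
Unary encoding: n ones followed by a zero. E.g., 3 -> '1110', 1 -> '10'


Encode each number as n ones followed by a terminating 0:
  1 -> 10 (2 bits)
  4 -> 11110 (5 bits)
  10 -> 11111111110 (11 bits)
  3 -> 1110 (4 bits)
Total length = 2 + 5 + 11 + 4 = 22 bits.

Unary([1, 4, 10, 3]) = 1011110111111111101110 (22 bits)


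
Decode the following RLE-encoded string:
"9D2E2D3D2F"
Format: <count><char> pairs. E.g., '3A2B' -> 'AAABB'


Expanding each <count><char> pair:
  9D -> 'DDDDDDDDD'
  2E -> 'EE'
  2D -> 'DD'
  3D -> 'DDD'
  2F -> 'FF'

Decoded = DDDDDDDDDEEDDDDDFF


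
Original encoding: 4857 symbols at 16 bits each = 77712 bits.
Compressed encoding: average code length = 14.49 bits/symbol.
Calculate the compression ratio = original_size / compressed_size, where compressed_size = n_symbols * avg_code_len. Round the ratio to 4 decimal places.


original_size = n_symbols * orig_bits = 4857 * 16 = 77712 bits
compressed_size = n_symbols * avg_code_len = 4857 * 14.49 = 70377.93 bits
ratio = original_size / compressed_size = 77712 / 70377.93 = 1.1042

Compression ratio = 1.1042


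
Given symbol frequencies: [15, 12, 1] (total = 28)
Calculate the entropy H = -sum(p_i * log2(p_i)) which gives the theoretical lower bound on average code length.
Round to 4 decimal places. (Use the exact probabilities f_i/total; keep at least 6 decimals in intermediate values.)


Per-symbol terms -p_i * log2(p_i) with p_i = f_i/28:
  p = 15/28 = 0.535714: log2(p) = -0.900464, -p*log2(p) = 0.482392
  p = 12/28 = 0.428571: log2(p) = -1.222392, -p*log2(p) = 0.523882
  p = 1/28 = 0.035714: log2(p) = -4.807355, -p*log2(p) = 0.171691
H = 0.482392 + 0.523882 + 0.171691 = 1.177965

H = 1.178 bits/symbol


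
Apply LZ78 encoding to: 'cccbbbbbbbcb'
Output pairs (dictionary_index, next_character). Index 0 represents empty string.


LZ78 encoding steps:
Dictionary: {0: ''}
Step 1: w='' (idx 0), next='c' -> output (0, 'c'), add 'c' as idx 1
Step 2: w='c' (idx 1), next='c' -> output (1, 'c'), add 'cc' as idx 2
Step 3: w='' (idx 0), next='b' -> output (0, 'b'), add 'b' as idx 3
Step 4: w='b' (idx 3), next='b' -> output (3, 'b'), add 'bb' as idx 4
Step 5: w='bb' (idx 4), next='b' -> output (4, 'b'), add 'bbb' as idx 5
Step 6: w='b' (idx 3), next='c' -> output (3, 'c'), add 'bc' as idx 6
Step 7: w='b' (idx 3), end of input -> output (3, '')


Encoded: [(0, 'c'), (1, 'c'), (0, 'b'), (3, 'b'), (4, 'b'), (3, 'c'), (3, '')]


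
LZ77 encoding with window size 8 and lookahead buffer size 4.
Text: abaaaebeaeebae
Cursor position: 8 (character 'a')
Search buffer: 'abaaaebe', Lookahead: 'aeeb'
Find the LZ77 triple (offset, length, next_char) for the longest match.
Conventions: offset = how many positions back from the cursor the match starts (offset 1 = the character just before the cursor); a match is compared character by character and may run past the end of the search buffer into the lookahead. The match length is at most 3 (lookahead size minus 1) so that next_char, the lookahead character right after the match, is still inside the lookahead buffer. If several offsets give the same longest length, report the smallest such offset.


Try each offset into the search buffer:
  offset=1 (pos 7, char 'e'): match length 0
  offset=2 (pos 6, char 'b'): match length 0
  offset=3 (pos 5, char 'e'): match length 0
  offset=4 (pos 4, char 'a'): match length 2
  offset=5 (pos 3, char 'a'): match length 1
  offset=6 (pos 2, char 'a'): match length 1
  offset=7 (pos 1, char 'b'): match length 0
  offset=8 (pos 0, char 'a'): match length 1
Longest match has length 2 at offset 4.
next_char = character at position 8 + 2 = 10 -> 'e'

Best match: offset=4, length=2 (matching 'ae' starting at position 4)
LZ77 triple: (4, 2, 'e')


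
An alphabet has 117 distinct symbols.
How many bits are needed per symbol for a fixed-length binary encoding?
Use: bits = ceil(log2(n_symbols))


log2(117) = 6.8704
Bracket: 2^6 = 64 < 117 <= 2^7 = 128
So ceil(log2(117)) = 7

bits = ceil(log2(117)) = ceil(6.8704) = 7 bits


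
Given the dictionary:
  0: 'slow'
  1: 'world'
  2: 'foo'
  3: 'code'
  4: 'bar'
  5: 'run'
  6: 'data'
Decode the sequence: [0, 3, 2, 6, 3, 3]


Look up each index in the dictionary:
  0 -> 'slow'
  3 -> 'code'
  2 -> 'foo'
  6 -> 'data'
  3 -> 'code'
  3 -> 'code'

Decoded: "slow code foo data code code"


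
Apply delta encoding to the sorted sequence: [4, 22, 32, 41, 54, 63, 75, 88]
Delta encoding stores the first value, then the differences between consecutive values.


First value: 4
Deltas:
  22 - 4 = 18
  32 - 22 = 10
  41 - 32 = 9
  54 - 41 = 13
  63 - 54 = 9
  75 - 63 = 12
  88 - 75 = 13


Delta encoded: [4, 18, 10, 9, 13, 9, 12, 13]


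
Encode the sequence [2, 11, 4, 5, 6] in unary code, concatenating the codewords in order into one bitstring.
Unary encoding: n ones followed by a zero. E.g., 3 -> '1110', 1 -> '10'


Encode each number as n ones followed by a terminating 0:
  2 -> 110 (3 bits)
  11 -> 111111111110 (12 bits)
  4 -> 11110 (5 bits)
  5 -> 111110 (6 bits)
  6 -> 1111110 (7 bits)
Total length = 3 + 12 + 5 + 6 + 7 = 33 bits.

Unary([2, 11, 4, 5, 6]) = 110111111111110111101111101111110 (33 bits)


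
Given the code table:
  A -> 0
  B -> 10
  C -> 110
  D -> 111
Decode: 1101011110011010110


Decoding:
110 -> C
10 -> B
111 -> D
10 -> B
0 -> A
110 -> C
10 -> B
110 -> C


Result: CBDBACBC


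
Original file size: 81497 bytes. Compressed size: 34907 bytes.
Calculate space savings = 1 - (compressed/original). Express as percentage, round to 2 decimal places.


ratio = compressed/original = 34907/81497 = 0.428323
savings = 1 - ratio = 1 - 0.428323 = 0.571677
as a percentage: 0.571677 * 100 = 57.17%

Space savings = 1 - 34907/81497 = 57.17%


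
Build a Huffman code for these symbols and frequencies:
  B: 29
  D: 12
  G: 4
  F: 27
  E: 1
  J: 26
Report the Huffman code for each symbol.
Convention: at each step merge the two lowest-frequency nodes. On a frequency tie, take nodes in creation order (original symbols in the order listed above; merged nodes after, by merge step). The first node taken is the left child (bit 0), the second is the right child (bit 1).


Huffman tree construction:
Step 1: Merge E(1) + G(4) = 5
Step 2: Merge (E+G)(5) + D(12) = 17
Step 3: Merge ((E+G)+D)(17) + J(26) = 43
Step 4: Merge F(27) + B(29) = 56
Step 5: Merge (((E+G)+D)+J)(43) + (F+B)(56) = 99
Read each symbol's code off the tree from the root (left child = 0, right child = 1).

Codes:
  B: 11 (length 2)
  D: 001 (length 3)
  G: 0001 (length 4)
  F: 10 (length 2)
  E: 0000 (length 4)
  J: 01 (length 2)
Average code length: 220/99 = 2.2222 bits/symbol


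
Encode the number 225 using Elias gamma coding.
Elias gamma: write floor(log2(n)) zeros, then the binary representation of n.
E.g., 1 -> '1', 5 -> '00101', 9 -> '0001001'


num_bits = floor(log2(225)) + 1 = 8
leading_zeros = num_bits - 1 = 7
binary(225) = 11100001

Elias gamma(225) = '0000000' + '11100001' = 000000011100001 (15 bits)


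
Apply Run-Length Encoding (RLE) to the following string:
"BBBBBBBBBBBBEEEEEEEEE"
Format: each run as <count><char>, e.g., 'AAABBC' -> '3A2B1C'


Scanning runs left to right:
  i=0: run of 'B' x 12 -> '12B'
  i=12: run of 'E' x 9 -> '9E'

RLE = 12B9E


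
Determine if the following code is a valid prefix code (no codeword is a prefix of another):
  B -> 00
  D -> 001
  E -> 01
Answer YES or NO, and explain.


Checking each pair (does one codeword prefix another?):
  B='00' vs D='001': prefix -- VIOLATION

NO -- this is NOT a valid prefix code. B (00) is a prefix of D (001).


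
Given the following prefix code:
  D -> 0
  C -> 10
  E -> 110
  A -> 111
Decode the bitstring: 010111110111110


Decoding step by step:
Bits 0 -> D
Bits 10 -> C
Bits 111 -> A
Bits 110 -> E
Bits 111 -> A
Bits 110 -> E


Decoded message: DCAEAE


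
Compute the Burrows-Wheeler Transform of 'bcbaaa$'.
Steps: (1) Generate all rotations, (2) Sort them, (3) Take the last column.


Rotations (sorted):
  0: $bcbaaa -> last char: a
  1: a$bcbaa -> last char: a
  2: aa$bcba -> last char: a
  3: aaa$bcb -> last char: b
  4: baaa$bc -> last char: c
  5: bcbaaa$ -> last char: $
  6: cbaaa$b -> last char: b


BWT = aaabc$b


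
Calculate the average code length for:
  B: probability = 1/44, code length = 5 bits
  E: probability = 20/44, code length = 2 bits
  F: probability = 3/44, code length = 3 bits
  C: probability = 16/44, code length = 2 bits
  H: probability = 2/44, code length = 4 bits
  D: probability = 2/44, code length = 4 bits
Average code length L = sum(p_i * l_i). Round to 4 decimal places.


Weighted contributions p_i * l_i:
  B: (1/44) * 5 = 5/44
  E: (20/44) * 2 = 40/44
  F: (3/44) * 3 = 9/44
  C: (16/44) * 2 = 32/44
  H: (2/44) * 4 = 8/44
  D: (2/44) * 4 = 8/44
Sum = (5 + 40 + 9 + 32 + 8 + 8)/44 = 102/44

L = 102/44 = 2.3182 bits/symbol


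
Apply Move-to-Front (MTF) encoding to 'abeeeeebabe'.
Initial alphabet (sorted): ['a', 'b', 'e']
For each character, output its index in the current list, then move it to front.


MTF encoding:
'a': index 0 in ['a', 'b', 'e'] -> ['a', 'b', 'e']
'b': index 1 in ['a', 'b', 'e'] -> ['b', 'a', 'e']
'e': index 2 in ['b', 'a', 'e'] -> ['e', 'b', 'a']
'e': index 0 in ['e', 'b', 'a'] -> ['e', 'b', 'a']
'e': index 0 in ['e', 'b', 'a'] -> ['e', 'b', 'a']
'e': index 0 in ['e', 'b', 'a'] -> ['e', 'b', 'a']
'e': index 0 in ['e', 'b', 'a'] -> ['e', 'b', 'a']
'b': index 1 in ['e', 'b', 'a'] -> ['b', 'e', 'a']
'a': index 2 in ['b', 'e', 'a'] -> ['a', 'b', 'e']
'b': index 1 in ['a', 'b', 'e'] -> ['b', 'a', 'e']
'e': index 2 in ['b', 'a', 'e'] -> ['e', 'b', 'a']


Output: [0, 1, 2, 0, 0, 0, 0, 1, 2, 1, 2]


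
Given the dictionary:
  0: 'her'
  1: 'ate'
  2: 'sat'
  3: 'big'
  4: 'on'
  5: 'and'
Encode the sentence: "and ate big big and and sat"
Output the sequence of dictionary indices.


Look up each word in the dictionary:
  'and' -> 5
  'ate' -> 1
  'big' -> 3
  'big' -> 3
  'and' -> 5
  'and' -> 5
  'sat' -> 2

Encoded: [5, 1, 3, 3, 5, 5, 2]


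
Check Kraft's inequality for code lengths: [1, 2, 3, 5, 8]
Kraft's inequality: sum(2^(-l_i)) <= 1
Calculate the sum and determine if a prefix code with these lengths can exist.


Sum = 2^(-1) + 2^(-2) + 2^(-3) + 2^(-5) + 2^(-8)
    = 0.5 + 0.25 + 0.125 + 0.03125 + 0.00390625
    = 233/256 = 0.91015625
Since 0.91015625 <= 1, Kraft's inequality IS satisfied.
A prefix code with these lengths CAN exist.

Kraft sum = 0.91015625. Satisfied.


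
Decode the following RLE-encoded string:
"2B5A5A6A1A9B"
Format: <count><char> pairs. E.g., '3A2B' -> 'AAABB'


Expanding each <count><char> pair:
  2B -> 'BB'
  5A -> 'AAAAA'
  5A -> 'AAAAA'
  6A -> 'AAAAAA'
  1A -> 'A'
  9B -> 'BBBBBBBBB'

Decoded = BBAAAAAAAAAAAAAAAAABBBBBBBBB


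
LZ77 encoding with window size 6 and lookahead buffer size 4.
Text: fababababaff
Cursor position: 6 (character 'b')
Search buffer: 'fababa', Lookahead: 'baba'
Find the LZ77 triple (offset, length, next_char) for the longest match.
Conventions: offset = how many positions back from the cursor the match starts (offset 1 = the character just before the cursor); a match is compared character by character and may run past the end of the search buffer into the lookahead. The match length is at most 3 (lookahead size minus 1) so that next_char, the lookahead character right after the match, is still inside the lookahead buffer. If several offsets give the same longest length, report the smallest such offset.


Try each offset into the search buffer:
  offset=1 (pos 5, char 'a'): match length 0
  offset=2 (pos 4, char 'b'): match length 3
  offset=3 (pos 3, char 'a'): match length 0
  offset=4 (pos 2, char 'b'): match length 3
  offset=5 (pos 1, char 'a'): match length 0
  offset=6 (pos 0, char 'f'): match length 0
Longest match has length 3, found at offsets 2, 4; take the smallest, offset 2.
next_char = character at position 6 + 3 = 9 -> 'a'

Best match: offset=2, length=3 (matching 'bab' starting at position 4)
LZ77 triple: (2, 3, 'a')


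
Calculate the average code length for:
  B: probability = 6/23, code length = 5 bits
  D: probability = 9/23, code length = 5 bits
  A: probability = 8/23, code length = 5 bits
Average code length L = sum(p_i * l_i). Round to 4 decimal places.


Weighted contributions p_i * l_i:
  B: (6/23) * 5 = 30/23
  D: (9/23) * 5 = 45/23
  A: (8/23) * 5 = 40/23
Sum = (30 + 45 + 40)/23 = 115/23

L = 115/23 = 5.0000 bits/symbol


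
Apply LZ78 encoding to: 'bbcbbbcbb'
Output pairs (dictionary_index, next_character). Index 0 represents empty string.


LZ78 encoding steps:
Dictionary: {0: ''}
Step 1: w='' (idx 0), next='b' -> output (0, 'b'), add 'b' as idx 1
Step 2: w='b' (idx 1), next='c' -> output (1, 'c'), add 'bc' as idx 2
Step 3: w='b' (idx 1), next='b' -> output (1, 'b'), add 'bb' as idx 3
Step 4: w='bc' (idx 2), next='b' -> output (2, 'b'), add 'bcb' as idx 4
Step 5: w='b' (idx 1), end of input -> output (1, '')


Encoded: [(0, 'b'), (1, 'c'), (1, 'b'), (2, 'b'), (1, '')]


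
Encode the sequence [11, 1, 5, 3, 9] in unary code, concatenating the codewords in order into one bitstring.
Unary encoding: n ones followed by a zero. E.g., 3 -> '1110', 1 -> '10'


Encode each number as n ones followed by a terminating 0:
  11 -> 111111111110 (12 bits)
  1 -> 10 (2 bits)
  5 -> 111110 (6 bits)
  3 -> 1110 (4 bits)
  9 -> 1111111110 (10 bits)
Total length = 12 + 2 + 6 + 4 + 10 = 34 bits.

Unary([11, 1, 5, 3, 9]) = 1111111111101011111011101111111110 (34 bits)


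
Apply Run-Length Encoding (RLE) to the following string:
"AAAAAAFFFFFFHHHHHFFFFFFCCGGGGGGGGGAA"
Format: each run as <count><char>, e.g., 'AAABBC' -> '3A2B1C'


Scanning runs left to right:
  i=0: run of 'A' x 6 -> '6A'
  i=6: run of 'F' x 6 -> '6F'
  i=12: run of 'H' x 5 -> '5H'
  i=17: run of 'F' x 6 -> '6F'
  i=23: run of 'C' x 2 -> '2C'
  i=25: run of 'G' x 9 -> '9G'
  i=34: run of 'A' x 2 -> '2A'

RLE = 6A6F5H6F2C9G2A


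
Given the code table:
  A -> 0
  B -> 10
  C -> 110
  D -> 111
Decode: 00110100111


Decoding:
0 -> A
0 -> A
110 -> C
10 -> B
0 -> A
111 -> D


Result: AACBAD


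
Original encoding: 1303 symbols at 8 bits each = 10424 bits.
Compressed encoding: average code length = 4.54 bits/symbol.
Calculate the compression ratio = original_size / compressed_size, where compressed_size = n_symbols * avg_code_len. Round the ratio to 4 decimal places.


original_size = n_symbols * orig_bits = 1303 * 8 = 10424 bits
compressed_size = n_symbols * avg_code_len = 1303 * 4.54 = 5915.62 bits
ratio = original_size / compressed_size = 10424 / 5915.62 = 1.7621

Compression ratio = 1.7621
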